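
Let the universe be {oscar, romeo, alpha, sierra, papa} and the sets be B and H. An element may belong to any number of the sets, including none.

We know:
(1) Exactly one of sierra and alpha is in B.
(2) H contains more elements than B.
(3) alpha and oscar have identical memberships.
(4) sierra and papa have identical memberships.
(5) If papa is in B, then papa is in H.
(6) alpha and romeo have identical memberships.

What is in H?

H = {alpha, oscar, papa, romeo, sierra}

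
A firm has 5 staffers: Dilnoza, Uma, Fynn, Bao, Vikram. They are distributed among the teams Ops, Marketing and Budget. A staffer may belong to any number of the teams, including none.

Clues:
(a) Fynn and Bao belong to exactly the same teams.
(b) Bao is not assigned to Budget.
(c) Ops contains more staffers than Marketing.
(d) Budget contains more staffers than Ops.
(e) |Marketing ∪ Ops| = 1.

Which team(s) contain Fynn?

Fynn: none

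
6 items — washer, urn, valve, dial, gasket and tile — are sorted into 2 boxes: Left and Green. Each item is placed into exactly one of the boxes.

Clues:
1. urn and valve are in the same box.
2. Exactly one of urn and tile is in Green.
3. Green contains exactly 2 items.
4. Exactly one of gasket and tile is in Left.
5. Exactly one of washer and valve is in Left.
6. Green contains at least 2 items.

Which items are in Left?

Left = {dial, gasket, urn, valve}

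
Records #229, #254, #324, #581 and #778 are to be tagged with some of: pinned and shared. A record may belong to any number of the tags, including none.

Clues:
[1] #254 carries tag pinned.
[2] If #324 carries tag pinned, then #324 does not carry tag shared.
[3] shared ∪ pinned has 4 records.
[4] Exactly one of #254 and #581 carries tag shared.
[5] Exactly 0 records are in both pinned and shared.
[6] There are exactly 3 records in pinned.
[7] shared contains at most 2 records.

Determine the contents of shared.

shared = {#581}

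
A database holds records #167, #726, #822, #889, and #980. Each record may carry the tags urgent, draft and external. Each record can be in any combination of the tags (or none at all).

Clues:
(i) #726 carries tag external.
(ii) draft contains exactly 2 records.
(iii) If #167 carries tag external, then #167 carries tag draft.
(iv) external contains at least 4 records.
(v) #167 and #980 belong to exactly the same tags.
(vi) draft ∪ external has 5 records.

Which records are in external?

external = {#167, #726, #822, #889, #980}

From (i): #726 ∈ external.
Suppose #167 ∉ external: no assignment then satisfies all the clues, so #167 ∈ external.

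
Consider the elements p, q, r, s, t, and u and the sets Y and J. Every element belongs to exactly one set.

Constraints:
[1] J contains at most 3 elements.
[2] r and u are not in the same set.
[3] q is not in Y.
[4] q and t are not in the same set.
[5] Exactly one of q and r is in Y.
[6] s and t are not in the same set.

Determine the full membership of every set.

Y = {p, r, t}; J = {q, s, u}

From (3): q ∉ Y.
(5) (exactly one): r ∈ Y.
Only one set left: q ∈ J.
(2): u ∉ Y.
(4): t ∉ J.
Only one set left: t ∈ Y.
Only one set left: u ∈ J.
(6): s ∉ Y.
Only one set left: s ∈ J.
(1): J already has 3, so the rest are out.
Only one set left: p ∈ Y.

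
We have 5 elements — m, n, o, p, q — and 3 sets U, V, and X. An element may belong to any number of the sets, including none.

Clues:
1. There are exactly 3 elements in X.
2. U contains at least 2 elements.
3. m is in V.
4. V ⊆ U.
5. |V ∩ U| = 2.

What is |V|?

2

From (3): m ∈ V.
(4) with m ∈ V: m ∈ U.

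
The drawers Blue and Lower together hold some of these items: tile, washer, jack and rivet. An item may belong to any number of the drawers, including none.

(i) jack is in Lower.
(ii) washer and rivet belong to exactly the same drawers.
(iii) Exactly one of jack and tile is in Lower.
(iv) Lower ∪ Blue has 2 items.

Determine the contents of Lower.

Lower = {jack}

From (i): jack ∈ Lower.
(iii) (exactly one): tile ∉ Lower.
Suppose washer ∈ Lower: no assignment then satisfies all the clues, so washer ∉ Lower.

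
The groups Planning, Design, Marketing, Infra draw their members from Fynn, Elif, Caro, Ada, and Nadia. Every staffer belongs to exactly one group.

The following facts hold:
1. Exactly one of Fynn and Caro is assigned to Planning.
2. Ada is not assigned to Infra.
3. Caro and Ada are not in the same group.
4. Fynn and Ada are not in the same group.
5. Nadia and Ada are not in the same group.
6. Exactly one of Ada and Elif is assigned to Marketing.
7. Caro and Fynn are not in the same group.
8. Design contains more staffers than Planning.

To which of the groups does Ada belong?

Ada: Marketing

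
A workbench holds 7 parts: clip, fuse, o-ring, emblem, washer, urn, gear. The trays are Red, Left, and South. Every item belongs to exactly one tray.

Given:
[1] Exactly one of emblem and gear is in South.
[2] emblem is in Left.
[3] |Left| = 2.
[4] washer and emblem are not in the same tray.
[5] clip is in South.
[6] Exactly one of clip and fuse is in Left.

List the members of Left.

From (2): emblem ∈ Left.
From (5): clip ∈ South.
(1) (exactly one): gear ∈ South.
(4): washer ∉ Left.
(6) (exactly one): fuse ∈ Left.
(3): Left already has 2, so the rest are out.

Left = {emblem, fuse}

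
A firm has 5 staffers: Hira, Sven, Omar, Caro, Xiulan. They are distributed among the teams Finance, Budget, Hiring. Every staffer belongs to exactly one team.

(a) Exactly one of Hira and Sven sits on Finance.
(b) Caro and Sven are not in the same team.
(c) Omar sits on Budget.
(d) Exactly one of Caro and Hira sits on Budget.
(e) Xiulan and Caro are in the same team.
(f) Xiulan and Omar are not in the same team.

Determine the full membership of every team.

Finance = {Sven}; Budget = {Hira, Omar}; Hiring = {Caro, Xiulan}

From (c): Omar ∈ Budget.
(f): Xiulan ∉ Budget.
(e): Caro matches Xiulan: Caro ∉ Budget.
(d) (exactly one): Hira ∈ Budget.
(a) (exactly one): Sven ∈ Finance.
(b): Caro ∉ Finance.
(e): Xiulan matches Caro: Xiulan ∉ Finance.
Only one team left: Caro ∈ Hiring.
Only one team left: Xiulan ∈ Hiring.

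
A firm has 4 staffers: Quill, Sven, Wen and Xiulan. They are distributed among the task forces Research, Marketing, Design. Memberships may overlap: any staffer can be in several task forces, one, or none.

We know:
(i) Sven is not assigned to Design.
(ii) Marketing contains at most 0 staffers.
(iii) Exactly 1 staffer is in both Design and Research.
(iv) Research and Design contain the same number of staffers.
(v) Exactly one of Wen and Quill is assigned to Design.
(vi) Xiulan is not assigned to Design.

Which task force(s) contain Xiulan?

From (i): Sven ∉ Design.
From (vi): Xiulan ∉ Design.
(ii): Marketing already has 0, so the rest are out.
Suppose Xiulan ∈ Research: no assignment then satisfies all the clues, so Xiulan ∉ Research.

Xiulan: none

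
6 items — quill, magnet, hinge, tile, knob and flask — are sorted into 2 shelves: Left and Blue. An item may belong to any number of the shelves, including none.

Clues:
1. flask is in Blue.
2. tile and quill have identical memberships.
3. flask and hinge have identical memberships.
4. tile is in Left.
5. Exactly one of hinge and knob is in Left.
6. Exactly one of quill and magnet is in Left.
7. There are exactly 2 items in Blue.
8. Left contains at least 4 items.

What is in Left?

From (1): flask ∈ Blue.
From (4): tile ∈ Left.
(2): quill matches tile: quill ∈ Left.
(3): hinge matches flask: hinge ∈ Blue.
(6) (exactly one): magnet ∉ Left.
(7): Blue already has 2, so the rest are out.
Suppose hinge ∉ Left: no assignment then satisfies all the clues, so hinge ∈ Left.

Left = {flask, hinge, quill, tile}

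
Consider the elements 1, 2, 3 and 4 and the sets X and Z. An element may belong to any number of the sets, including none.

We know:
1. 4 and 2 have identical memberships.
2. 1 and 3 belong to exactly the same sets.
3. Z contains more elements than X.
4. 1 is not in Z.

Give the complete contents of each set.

X = {}; Z = {2, 4}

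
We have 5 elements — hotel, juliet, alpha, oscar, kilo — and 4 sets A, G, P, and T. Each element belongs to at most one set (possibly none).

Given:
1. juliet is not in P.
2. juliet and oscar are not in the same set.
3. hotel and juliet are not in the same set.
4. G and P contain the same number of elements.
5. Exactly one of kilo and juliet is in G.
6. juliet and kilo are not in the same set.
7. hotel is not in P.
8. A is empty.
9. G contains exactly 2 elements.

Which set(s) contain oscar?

oscar: P

From (1): juliet ∉ P.
From (7): hotel ∉ P.
(8): A already has 0, so the rest are out.
Suppose oscar ∈ G: no assignment then satisfies all the clues, so oscar ∉ G.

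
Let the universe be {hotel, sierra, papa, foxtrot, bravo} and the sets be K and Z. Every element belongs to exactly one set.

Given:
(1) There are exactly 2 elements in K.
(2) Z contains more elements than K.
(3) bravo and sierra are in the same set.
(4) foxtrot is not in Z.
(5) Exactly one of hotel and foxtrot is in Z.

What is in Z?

From (4): foxtrot ∉ Z.
(5) (exactly one): hotel ∈ Z.
Only one set left: foxtrot ∈ K.
Suppose sierra ∉ Z: no assignment then satisfies all the clues, so sierra ∈ Z.

Z = {bravo, hotel, sierra}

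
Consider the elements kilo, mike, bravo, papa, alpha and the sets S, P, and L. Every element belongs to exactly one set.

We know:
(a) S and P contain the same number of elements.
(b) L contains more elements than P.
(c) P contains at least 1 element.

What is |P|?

1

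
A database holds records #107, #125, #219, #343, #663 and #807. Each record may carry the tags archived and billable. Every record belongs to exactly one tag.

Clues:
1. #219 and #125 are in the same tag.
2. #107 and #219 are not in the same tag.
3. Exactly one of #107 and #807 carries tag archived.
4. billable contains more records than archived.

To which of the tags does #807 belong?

#807: billable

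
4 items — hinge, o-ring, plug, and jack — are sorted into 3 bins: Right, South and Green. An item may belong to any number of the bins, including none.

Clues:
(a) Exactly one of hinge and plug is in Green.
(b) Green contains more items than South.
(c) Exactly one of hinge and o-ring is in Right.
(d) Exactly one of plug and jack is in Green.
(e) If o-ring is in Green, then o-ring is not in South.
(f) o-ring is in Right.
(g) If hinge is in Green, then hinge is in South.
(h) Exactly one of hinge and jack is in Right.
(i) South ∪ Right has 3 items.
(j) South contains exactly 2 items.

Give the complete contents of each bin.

Right = {jack, o-ring}; South = {hinge, jack}; Green = {hinge, jack, o-ring}

From (f): o-ring ∈ Right.
(c) (exactly one): hinge ∉ Right.
(h) (exactly one): jack ∈ Right.
Suppose hinge ∉ South: no assignment then satisfies all the clues, so hinge ∈ South.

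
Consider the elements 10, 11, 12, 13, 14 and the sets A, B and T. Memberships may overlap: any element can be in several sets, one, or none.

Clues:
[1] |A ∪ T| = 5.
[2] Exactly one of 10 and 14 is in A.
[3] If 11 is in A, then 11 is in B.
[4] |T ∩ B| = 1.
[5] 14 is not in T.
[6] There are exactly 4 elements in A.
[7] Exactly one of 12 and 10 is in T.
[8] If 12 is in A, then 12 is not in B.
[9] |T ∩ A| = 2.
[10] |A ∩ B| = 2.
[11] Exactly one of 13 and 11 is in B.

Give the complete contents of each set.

A = {11, 12, 13, 14}; B = {11, 14}; T = {10, 11, 13}

From (5): 14 ∉ T.
Suppose 10 ∈ A: no assignment then satisfies all the clues, so 10 ∉ A.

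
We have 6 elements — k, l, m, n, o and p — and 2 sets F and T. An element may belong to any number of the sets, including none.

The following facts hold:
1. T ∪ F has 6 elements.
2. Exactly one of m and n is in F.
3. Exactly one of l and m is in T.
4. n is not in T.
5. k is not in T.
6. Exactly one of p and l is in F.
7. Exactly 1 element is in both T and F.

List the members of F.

F = {k, l, n, o}

From (4): n ∉ T.
From (5): k ∉ T.
Suppose k ∉ F: no assignment then satisfies all the clues, so k ∈ F.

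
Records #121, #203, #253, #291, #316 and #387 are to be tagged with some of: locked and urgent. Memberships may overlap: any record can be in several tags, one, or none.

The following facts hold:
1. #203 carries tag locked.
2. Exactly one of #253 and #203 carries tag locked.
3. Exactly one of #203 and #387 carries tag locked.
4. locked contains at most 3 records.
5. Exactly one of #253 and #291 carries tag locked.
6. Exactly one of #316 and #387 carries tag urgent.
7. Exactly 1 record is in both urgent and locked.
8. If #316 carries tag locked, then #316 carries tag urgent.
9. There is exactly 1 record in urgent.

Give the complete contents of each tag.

locked = {#203, #291, #316}; urgent = {#316}

From (1): #203 ∈ locked.
(2) (exactly one): #253 ∉ locked.
(3) (exactly one): #387 ∉ locked.
(5) (exactly one): #291 ∈ locked.
Suppose #121 ∈ locked: no assignment then satisfies all the clues, so #121 ∉ locked.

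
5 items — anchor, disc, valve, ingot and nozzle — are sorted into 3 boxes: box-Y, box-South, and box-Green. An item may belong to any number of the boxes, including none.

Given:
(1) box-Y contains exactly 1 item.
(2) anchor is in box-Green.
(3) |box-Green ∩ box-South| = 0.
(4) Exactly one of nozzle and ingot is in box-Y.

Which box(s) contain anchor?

anchor: box-Green

From (2): anchor ∈ box-Green.
Suppose anchor ∈ box-Y: no assignment then satisfies all the clues, so anchor ∉ box-Y.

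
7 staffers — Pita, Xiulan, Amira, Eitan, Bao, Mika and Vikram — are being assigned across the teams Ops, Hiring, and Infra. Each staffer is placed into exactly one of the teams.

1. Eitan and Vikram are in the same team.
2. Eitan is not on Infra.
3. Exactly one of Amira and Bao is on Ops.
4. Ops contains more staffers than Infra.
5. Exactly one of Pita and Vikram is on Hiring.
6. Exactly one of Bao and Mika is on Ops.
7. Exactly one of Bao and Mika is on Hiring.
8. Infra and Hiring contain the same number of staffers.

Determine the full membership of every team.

Ops = {Bao, Eitan, Vikram}; Hiring = {Mika, Pita}; Infra = {Amira, Xiulan}

From (2): Eitan ∉ Infra.
(1): Vikram matches Eitan: Vikram ∉ Infra.
Suppose Pita ∈ Ops: no assignment then satisfies all the clues, so Pita ∉ Ops.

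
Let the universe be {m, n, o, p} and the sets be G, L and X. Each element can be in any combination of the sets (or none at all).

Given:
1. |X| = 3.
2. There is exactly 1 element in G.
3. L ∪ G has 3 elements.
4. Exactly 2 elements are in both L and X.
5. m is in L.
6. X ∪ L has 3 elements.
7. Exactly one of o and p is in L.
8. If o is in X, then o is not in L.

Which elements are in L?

L = {m, p}

From (5): m ∈ L.
Suppose n ∈ L: no assignment then satisfies all the clues, so n ∉ L.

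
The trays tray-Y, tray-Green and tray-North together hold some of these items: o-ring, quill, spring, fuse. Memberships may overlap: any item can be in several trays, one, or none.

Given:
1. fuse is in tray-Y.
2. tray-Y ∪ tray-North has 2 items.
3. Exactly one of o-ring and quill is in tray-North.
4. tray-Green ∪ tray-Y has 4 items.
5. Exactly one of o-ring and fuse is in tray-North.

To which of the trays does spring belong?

spring: tray-Green

From (1): fuse ∈ tray-Y.
Suppose spring ∈ tray-Y: no assignment then satisfies all the clues, so spring ∉ tray-Y.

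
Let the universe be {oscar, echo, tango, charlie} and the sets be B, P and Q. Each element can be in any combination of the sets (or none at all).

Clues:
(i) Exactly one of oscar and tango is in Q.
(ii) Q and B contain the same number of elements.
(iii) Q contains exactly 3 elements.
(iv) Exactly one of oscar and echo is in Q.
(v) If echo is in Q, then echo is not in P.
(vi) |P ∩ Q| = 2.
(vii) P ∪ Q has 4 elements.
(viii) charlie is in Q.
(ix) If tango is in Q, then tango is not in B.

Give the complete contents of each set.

From (viii): charlie ∈ Q.
Suppose oscar ∉ B: no assignment then satisfies all the clues, so oscar ∈ B.

B = {charlie, echo, oscar}; P = {charlie, oscar, tango}; Q = {charlie, echo, tango}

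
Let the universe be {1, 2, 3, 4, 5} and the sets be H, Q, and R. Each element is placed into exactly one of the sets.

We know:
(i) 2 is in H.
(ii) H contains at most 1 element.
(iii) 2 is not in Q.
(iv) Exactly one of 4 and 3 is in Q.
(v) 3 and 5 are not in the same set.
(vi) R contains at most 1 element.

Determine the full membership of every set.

H = {2}; Q = {1, 4, 5}; R = {3}

From (i): 2 ∈ H.
(ii): H already has 1, so the rest are out.
Suppose 1 ∉ Q: no assignment then satisfies all the clues, so 1 ∈ Q.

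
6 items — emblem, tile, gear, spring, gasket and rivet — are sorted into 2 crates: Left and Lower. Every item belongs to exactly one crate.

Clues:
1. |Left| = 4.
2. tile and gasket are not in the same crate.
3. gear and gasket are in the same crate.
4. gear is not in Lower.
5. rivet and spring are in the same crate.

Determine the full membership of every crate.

Left = {gasket, gear, rivet, spring}; Lower = {emblem, tile}

From (4): gear ∉ Lower.
(3): gasket matches gear: gasket ∉ Lower.
Only one crate left: gear ∈ Left.
Only one crate left: gasket ∈ Left.
(2): tile ∉ Left.
Only one crate left: tile ∈ Lower.
Suppose emblem ∈ Left: no assignment then satisfies all the clues, so emblem ∉ Left.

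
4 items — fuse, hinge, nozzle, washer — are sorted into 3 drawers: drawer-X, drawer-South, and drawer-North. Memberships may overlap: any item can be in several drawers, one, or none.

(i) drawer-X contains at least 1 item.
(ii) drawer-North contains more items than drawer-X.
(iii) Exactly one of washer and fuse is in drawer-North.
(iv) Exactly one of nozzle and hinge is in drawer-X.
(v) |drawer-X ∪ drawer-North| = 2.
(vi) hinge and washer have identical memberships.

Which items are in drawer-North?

drawer-North = {fuse, nozzle}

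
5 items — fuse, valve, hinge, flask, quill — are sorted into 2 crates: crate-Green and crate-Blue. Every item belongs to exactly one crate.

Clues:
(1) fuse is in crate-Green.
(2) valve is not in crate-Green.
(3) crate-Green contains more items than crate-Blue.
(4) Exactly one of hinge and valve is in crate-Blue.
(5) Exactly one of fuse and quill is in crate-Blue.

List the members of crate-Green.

From (1): fuse ∈ crate-Green.
From (2): valve ∉ crate-Green.
(5) (exactly one): quill ∈ crate-Blue.
Only one crate left: valve ∈ crate-Blue.
(4) (exactly one): hinge ∉ crate-Blue.
Only one crate left: hinge ∈ crate-Green.
Suppose flask ∉ crate-Green: no assignment then satisfies all the clues, so flask ∈ crate-Green.

crate-Green = {flask, fuse, hinge}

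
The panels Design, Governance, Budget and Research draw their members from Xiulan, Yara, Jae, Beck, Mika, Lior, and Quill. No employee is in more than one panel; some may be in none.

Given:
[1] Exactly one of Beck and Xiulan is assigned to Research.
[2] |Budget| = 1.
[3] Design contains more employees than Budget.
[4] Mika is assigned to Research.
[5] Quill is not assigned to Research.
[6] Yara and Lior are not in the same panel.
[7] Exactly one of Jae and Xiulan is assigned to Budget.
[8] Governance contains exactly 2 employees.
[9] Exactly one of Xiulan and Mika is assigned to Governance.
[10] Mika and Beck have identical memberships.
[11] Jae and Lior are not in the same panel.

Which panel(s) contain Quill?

From (4): Mika ∈ Research.
From (5): Quill ∉ Research.
(9) (exactly one): Xiulan ∈ Governance.
(10): Beck matches Mika: Beck ∉ Design.
(10): Beck matches Mika: Beck ∉ Governance.
(10): Beck matches Mika: Beck ∉ Budget.
(10): Beck matches Mika: Beck ∈ Research.
(7) (exactly one): Jae ∈ Budget.
(11): Lior ∉ Budget.
(2): Budget already has 1, so the rest are out.
Suppose Quill ∉ Design: no assignment then satisfies all the clues, so Quill ∈ Design.

Quill: Design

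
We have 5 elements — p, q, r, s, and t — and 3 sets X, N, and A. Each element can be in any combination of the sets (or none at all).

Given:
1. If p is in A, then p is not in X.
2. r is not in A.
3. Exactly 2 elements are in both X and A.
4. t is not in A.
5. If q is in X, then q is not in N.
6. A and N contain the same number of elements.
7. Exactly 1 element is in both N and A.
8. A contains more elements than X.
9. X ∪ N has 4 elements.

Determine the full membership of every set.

X = {q, s}; N = {r, s, t}; A = {p, q, s}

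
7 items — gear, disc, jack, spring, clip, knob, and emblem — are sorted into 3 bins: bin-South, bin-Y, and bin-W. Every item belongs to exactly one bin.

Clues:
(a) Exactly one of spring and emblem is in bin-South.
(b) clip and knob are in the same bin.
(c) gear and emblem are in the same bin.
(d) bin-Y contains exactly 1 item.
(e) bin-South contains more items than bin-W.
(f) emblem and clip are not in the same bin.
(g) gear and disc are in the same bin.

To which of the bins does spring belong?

spring: bin-Y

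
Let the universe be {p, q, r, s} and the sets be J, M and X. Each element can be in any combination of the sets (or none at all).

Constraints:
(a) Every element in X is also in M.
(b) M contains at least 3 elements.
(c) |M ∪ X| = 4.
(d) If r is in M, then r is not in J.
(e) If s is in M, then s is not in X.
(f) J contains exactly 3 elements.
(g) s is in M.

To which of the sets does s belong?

From (g): s ∈ M.
(e): s ∉ X.
Suppose s ∉ J: no assignment then satisfies all the clues, so s ∈ J.

s: J, M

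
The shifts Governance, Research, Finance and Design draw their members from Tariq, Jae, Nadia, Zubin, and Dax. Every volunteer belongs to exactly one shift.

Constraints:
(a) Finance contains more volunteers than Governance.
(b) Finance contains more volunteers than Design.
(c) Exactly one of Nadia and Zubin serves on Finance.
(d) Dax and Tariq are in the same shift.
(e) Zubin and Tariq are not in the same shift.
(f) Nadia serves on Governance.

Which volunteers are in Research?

Research = {Dax, Tariq}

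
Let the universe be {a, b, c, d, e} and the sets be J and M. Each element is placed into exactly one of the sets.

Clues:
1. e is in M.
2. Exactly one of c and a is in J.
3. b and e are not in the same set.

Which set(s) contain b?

From (1): e ∈ M.
(3): b ∉ M.
Only one set left: b ∈ J.

b: J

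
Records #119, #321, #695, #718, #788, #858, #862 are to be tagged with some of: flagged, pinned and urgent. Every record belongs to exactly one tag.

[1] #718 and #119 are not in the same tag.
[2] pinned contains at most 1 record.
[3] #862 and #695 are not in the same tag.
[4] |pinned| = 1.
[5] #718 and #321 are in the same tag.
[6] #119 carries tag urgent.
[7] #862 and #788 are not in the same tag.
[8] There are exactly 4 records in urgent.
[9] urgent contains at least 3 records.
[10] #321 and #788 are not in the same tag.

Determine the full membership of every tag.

flagged = {#321, #718}; pinned = {#862}; urgent = {#119, #695, #788, #858}

From (6): #119 ∈ urgent.
(1): #718 ∉ urgent.
(5): #321 matches #718: #321 ∉ urgent.
Suppose #321 ∉ flagged: no assignment then satisfies all the clues, so #321 ∈ flagged.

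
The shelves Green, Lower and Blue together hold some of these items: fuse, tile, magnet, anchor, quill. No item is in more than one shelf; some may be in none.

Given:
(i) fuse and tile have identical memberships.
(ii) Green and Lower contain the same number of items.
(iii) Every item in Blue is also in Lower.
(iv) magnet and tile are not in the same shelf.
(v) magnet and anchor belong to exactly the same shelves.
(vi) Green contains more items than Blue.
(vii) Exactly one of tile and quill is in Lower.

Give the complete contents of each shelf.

Green = {anchor, magnet}; Lower = {fuse, tile}; Blue = {}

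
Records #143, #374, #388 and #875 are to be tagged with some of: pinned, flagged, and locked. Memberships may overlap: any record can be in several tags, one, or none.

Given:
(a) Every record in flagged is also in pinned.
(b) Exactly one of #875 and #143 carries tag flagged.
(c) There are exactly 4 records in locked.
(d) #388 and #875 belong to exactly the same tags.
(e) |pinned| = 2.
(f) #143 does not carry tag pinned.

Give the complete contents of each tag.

pinned = {#388, #875}; flagged = {#388, #875}; locked = {#143, #374, #388, #875}

From (f): #143 ∉ pinned.
(a) contrapositive: #143 ∉ flagged.
(b) (exactly one): #875 ∈ flagged.
(c): only 4 candidates remain for locked, so all are in.
(d): #388 matches #875: #388 ∈ flagged.
(a) with #388 ∈ flagged: #388 ∈ pinned.
(a) with #875 ∈ flagged: #875 ∈ pinned.
(e): pinned already has 2, so the rest are out.
(a) contrapositive: #374 ∉ flagged.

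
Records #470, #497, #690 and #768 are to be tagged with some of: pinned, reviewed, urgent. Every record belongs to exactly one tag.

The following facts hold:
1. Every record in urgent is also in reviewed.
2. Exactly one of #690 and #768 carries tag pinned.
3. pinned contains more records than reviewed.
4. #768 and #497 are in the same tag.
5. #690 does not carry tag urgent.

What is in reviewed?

From (5): #690 ∉ urgent.
Suppose #470 ∈ reviewed: no assignment then satisfies all the clues, so #470 ∉ reviewed.

reviewed = {#690}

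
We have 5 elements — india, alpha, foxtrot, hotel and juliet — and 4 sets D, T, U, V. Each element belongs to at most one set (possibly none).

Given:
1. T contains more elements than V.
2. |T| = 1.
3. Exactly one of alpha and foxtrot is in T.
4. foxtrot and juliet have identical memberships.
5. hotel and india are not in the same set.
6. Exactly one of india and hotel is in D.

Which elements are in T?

T = {alpha}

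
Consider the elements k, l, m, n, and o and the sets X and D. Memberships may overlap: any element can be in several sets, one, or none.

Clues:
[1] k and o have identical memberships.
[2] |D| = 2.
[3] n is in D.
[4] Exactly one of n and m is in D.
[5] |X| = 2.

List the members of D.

D = {l, n}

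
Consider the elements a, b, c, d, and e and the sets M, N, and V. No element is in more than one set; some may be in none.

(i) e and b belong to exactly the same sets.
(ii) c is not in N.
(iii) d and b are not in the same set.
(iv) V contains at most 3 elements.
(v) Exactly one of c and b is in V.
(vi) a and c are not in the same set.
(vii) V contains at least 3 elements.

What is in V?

V = {a, b, e}

From (ii): c ∉ N.
Suppose a ∉ V: no assignment then satisfies all the clues, so a ∈ V.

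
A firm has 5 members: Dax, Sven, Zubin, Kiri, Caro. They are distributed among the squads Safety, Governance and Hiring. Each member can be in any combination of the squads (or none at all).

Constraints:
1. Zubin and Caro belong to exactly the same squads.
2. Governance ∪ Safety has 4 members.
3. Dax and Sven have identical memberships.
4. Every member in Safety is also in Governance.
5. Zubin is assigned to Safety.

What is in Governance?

Governance = {Caro, Dax, Sven, Zubin}

From (5): Zubin ∈ Safety.
(1): Caro matches Zubin: Caro ∈ Safety.
(4) with Zubin ∈ Safety: Zubin ∈ Governance.
(4) with Caro ∈ Safety: Caro ∈ Governance.
Suppose Dax ∉ Governance: no assignment then satisfies all the clues, so Dax ∈ Governance.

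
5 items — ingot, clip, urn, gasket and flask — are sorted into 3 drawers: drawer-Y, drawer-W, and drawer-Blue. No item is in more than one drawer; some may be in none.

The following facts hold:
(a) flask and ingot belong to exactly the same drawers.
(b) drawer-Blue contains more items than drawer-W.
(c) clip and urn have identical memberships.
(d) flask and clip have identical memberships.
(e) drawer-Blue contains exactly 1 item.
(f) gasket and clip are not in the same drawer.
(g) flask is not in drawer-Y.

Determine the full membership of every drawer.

drawer-Y = {}; drawer-W = {}; drawer-Blue = {gasket}

From (g): flask ∉ drawer-Y.
(a): ingot matches flask: ingot ∉ drawer-Y.
(d): clip matches flask: clip ∉ drawer-Y.
(c): urn matches clip: urn ∉ drawer-Y.
Suppose ingot ∈ drawer-W: no assignment then satisfies all the clues, so ingot ∉ drawer-W.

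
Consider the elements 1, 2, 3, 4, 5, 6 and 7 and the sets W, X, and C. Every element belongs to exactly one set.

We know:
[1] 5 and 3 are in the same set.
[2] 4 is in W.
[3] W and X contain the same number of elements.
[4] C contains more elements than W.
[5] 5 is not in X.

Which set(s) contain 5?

5: C

From (2): 4 ∈ W.
From (5): 5 ∉ X.
(1): 3 matches 5: 3 ∉ X.
Suppose 5 ∈ W: no assignment then satisfies all the clues, so 5 ∉ W.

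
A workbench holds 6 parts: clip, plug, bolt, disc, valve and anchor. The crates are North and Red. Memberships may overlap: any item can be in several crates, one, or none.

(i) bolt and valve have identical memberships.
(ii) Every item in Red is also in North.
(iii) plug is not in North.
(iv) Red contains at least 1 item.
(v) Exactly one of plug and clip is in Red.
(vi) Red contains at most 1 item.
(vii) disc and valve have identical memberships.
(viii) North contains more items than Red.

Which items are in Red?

Red = {clip}

From (iii): plug ∉ North.
(ii) contrapositive: plug ∉ Red.
(v) (exactly one): clip ∈ Red.
(vi): Red already has 1, so the rest are out.
(ii) with clip ∈ Red: clip ∈ North.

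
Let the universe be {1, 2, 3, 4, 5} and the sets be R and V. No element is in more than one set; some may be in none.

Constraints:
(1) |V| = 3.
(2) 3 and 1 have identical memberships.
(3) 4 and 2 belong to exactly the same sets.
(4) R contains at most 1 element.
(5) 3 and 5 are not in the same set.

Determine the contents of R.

R = {}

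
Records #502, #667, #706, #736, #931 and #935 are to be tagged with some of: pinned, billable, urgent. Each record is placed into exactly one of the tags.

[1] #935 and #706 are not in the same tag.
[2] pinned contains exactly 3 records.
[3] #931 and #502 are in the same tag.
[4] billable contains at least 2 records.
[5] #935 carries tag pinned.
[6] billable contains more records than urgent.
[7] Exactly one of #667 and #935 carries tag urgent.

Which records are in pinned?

pinned = {#502, #931, #935}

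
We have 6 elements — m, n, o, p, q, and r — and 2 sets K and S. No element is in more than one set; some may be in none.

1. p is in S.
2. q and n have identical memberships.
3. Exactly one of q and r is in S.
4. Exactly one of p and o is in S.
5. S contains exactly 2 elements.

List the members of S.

S = {p, r}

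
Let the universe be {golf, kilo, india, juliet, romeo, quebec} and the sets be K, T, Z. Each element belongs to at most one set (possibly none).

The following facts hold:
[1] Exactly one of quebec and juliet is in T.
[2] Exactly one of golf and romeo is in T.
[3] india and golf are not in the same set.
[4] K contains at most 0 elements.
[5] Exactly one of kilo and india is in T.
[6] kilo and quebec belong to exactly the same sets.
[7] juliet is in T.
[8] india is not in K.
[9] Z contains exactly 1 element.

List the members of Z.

Z = {golf}

From (7): juliet ∈ T.
From (8): india ∉ K.
(1) (exactly one): quebec ∉ T.
(4): K already has 0, so the rest are out.
(6): kilo matches quebec: kilo ∉ T.
(5) (exactly one): india ∈ T.
(3): golf ∉ T.
(2) (exactly one): romeo ∈ T.
Suppose golf ∉ Z: no assignment then satisfies all the clues, so golf ∈ Z.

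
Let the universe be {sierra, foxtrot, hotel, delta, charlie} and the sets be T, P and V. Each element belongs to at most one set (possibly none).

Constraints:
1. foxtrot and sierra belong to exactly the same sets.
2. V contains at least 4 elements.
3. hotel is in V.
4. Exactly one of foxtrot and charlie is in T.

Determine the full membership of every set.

From (3): hotel ∈ V.
Suppose sierra ∈ T: no assignment then satisfies all the clues, so sierra ∉ T.

T = {charlie}; P = {}; V = {delta, foxtrot, hotel, sierra}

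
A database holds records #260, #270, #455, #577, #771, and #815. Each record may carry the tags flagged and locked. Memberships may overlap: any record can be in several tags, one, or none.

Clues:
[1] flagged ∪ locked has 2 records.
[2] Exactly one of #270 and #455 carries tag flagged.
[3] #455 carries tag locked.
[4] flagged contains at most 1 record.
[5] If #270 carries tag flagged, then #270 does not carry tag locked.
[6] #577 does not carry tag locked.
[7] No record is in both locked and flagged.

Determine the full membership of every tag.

flagged = {#270}; locked = {#455}

From (3): #455 ∈ locked.
From (6): #577 ∉ locked.
(7) (disjoint): #455 ∉ flagged.
(2) (exactly one): #270 ∈ flagged.
(4): flagged already has 1, so the rest are out.
(5): #270 ∉ locked.
Suppose #260 ∈ locked: no assignment then satisfies all the clues, so #260 ∉ locked.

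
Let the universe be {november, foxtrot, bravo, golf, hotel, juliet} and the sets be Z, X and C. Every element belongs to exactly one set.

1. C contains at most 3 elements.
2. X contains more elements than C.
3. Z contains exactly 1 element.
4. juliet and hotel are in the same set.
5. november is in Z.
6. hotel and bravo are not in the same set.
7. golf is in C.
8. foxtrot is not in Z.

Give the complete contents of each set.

Z = {november}; X = {foxtrot, hotel, juliet}; C = {bravo, golf}

From (5): november ∈ Z.
From (7): golf ∈ C.
From (8): foxtrot ∉ Z.
(3): Z already has 1, so the rest are out.
Suppose foxtrot ∉ X: no assignment then satisfies all the clues, so foxtrot ∈ X.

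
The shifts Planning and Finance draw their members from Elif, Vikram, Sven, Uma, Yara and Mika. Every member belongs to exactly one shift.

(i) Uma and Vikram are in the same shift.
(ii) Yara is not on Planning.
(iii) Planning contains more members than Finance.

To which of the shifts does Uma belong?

From (ii): Yara ∉ Planning.
Only one shift left: Yara ∈ Finance.
Suppose Uma ∉ Planning: no assignment then satisfies all the clues, so Uma ∈ Planning.

Uma: Planning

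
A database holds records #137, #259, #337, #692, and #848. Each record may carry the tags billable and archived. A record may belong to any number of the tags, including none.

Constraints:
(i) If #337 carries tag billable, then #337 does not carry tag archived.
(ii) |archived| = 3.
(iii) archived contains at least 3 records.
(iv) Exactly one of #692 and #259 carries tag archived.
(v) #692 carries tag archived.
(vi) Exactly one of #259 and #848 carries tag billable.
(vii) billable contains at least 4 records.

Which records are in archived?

archived = {#137, #692, #848}

From (v): #692 ∈ archived.
(iv) (exactly one): #259 ∉ archived.
Suppose #137 ∉ archived: no assignment then satisfies all the clues, so #137 ∈ archived.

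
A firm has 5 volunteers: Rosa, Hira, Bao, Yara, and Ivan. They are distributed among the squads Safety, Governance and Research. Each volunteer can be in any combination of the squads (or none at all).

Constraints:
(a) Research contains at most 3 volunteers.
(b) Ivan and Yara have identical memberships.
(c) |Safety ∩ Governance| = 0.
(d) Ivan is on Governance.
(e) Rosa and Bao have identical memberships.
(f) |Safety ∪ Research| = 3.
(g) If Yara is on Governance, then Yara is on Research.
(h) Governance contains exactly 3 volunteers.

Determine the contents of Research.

Research = {Hira, Ivan, Yara}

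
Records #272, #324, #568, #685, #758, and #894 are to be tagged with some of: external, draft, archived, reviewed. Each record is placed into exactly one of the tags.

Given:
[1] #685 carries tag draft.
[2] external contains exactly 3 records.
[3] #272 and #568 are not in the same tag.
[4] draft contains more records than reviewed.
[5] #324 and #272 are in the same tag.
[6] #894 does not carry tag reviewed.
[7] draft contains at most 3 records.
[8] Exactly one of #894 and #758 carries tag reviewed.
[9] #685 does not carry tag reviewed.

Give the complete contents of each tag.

external = {#272, #324, #894}; draft = {#568, #685}; archived = {}; reviewed = {#758}

From (1): #685 ∈ draft.
From (6): #894 ∉ reviewed.
(8) (exactly one): #758 ∈ reviewed.
Suppose #272 ∉ external: no assignment then satisfies all the clues, so #272 ∈ external.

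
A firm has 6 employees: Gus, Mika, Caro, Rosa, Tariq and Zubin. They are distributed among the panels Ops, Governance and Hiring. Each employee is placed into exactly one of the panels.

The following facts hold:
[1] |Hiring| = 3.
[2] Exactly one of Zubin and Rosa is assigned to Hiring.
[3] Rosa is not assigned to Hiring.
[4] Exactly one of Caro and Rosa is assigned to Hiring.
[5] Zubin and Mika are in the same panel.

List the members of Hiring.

Hiring = {Caro, Mika, Zubin}

From (3): Rosa ∉ Hiring.
(2) (exactly one): Zubin ∈ Hiring.
(4) (exactly one): Caro ∈ Hiring.
(5): Mika matches Zubin: Mika ∉ Ops.
(5): Mika matches Zubin: Mika ∉ Governance.
(5): Mika matches Zubin: Mika ∈ Hiring.
(1): Hiring already has 3, so the rest are out.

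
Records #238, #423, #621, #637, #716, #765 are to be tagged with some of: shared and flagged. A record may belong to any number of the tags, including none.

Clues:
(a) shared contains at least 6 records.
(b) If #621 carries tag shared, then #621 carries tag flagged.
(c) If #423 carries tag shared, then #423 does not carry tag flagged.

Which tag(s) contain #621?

#621: flagged, shared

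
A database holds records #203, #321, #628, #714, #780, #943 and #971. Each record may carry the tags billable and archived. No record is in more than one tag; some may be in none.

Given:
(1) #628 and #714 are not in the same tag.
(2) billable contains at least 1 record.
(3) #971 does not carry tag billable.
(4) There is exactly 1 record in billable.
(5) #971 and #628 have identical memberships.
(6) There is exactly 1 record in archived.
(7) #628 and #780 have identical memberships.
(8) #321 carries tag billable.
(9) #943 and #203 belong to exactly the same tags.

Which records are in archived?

archived = {#714}

From (3): #971 ∉ billable.
From (8): #321 ∈ billable.
(4): billable already has 1, so the rest are out.
Suppose #203 ∈ archived: no assignment then satisfies all the clues, so #203 ∉ archived.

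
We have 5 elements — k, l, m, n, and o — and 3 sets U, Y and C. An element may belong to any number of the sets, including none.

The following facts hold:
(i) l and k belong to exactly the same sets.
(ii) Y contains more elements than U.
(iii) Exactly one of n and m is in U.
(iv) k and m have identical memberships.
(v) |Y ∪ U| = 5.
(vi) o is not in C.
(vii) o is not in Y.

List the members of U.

U = {n, o}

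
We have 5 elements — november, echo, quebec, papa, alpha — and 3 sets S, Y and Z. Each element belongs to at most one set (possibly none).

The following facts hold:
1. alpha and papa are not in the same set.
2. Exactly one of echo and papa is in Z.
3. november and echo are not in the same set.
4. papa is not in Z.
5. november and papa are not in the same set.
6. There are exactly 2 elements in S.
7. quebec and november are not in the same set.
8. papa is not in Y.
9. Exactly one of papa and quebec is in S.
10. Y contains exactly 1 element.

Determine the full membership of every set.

S = {alpha, quebec}; Y = {november}; Z = {echo}

From (4): papa ∉ Z.
From (8): papa ∉ Y.
(2) (exactly one): echo ∈ Z.
(3): november ∉ Z.
Suppose november ∈ S: no assignment then satisfies all the clues, so november ∉ S.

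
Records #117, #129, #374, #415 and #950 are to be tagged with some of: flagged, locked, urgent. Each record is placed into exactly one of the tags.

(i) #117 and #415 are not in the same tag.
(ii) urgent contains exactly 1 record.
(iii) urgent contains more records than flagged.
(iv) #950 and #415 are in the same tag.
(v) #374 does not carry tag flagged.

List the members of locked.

locked = {#129, #374, #415, #950}

From (v): #374 ∉ flagged.
Suppose #117 ∈ locked: no assignment then satisfies all the clues, so #117 ∉ locked.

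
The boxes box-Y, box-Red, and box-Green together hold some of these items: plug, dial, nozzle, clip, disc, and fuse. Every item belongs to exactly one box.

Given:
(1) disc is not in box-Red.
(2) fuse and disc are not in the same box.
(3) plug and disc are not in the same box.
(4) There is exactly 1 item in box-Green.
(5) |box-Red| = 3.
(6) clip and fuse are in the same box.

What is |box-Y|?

2

From (1): disc ∉ box-Red.
Suppose clip ∈ box-Green: no assignment then satisfies all the clues, so clip ∉ box-Green.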